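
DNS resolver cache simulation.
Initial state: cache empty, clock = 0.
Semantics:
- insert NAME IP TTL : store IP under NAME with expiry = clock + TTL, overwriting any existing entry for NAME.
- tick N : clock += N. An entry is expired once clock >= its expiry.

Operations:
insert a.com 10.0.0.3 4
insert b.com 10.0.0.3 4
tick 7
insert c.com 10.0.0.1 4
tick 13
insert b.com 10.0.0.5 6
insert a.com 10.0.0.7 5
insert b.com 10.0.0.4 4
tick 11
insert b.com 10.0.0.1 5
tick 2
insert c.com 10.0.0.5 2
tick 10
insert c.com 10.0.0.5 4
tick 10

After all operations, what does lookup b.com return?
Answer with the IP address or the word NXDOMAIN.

Op 1: insert a.com -> 10.0.0.3 (expiry=0+4=4). clock=0
Op 2: insert b.com -> 10.0.0.3 (expiry=0+4=4). clock=0
Op 3: tick 7 -> clock=7. purged={a.com,b.com}
Op 4: insert c.com -> 10.0.0.1 (expiry=7+4=11). clock=7
Op 5: tick 13 -> clock=20. purged={c.com}
Op 6: insert b.com -> 10.0.0.5 (expiry=20+6=26). clock=20
Op 7: insert a.com -> 10.0.0.7 (expiry=20+5=25). clock=20
Op 8: insert b.com -> 10.0.0.4 (expiry=20+4=24). clock=20
Op 9: tick 11 -> clock=31. purged={a.com,b.com}
Op 10: insert b.com -> 10.0.0.1 (expiry=31+5=36). clock=31
Op 11: tick 2 -> clock=33.
Op 12: insert c.com -> 10.0.0.5 (expiry=33+2=35). clock=33
Op 13: tick 10 -> clock=43. purged={b.com,c.com}
Op 14: insert c.com -> 10.0.0.5 (expiry=43+4=47). clock=43
Op 15: tick 10 -> clock=53. purged={c.com}
lookup b.com: not in cache (expired or never inserted)

Answer: NXDOMAIN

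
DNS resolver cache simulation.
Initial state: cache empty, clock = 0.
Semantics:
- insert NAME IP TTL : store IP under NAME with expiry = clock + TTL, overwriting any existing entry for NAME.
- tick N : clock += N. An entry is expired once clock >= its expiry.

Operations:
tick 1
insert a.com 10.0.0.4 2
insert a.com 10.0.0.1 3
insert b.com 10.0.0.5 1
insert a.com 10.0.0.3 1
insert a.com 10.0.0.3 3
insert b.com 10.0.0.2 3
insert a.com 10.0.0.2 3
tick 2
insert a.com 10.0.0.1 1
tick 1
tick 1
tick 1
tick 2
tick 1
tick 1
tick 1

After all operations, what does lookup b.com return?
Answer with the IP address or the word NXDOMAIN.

Answer: NXDOMAIN

Derivation:
Op 1: tick 1 -> clock=1.
Op 2: insert a.com -> 10.0.0.4 (expiry=1+2=3). clock=1
Op 3: insert a.com -> 10.0.0.1 (expiry=1+3=4). clock=1
Op 4: insert b.com -> 10.0.0.5 (expiry=1+1=2). clock=1
Op 5: insert a.com -> 10.0.0.3 (expiry=1+1=2). clock=1
Op 6: insert a.com -> 10.0.0.3 (expiry=1+3=4). clock=1
Op 7: insert b.com -> 10.0.0.2 (expiry=1+3=4). clock=1
Op 8: insert a.com -> 10.0.0.2 (expiry=1+3=4). clock=1
Op 9: tick 2 -> clock=3.
Op 10: insert a.com -> 10.0.0.1 (expiry=3+1=4). clock=3
Op 11: tick 1 -> clock=4. purged={a.com,b.com}
Op 12: tick 1 -> clock=5.
Op 13: tick 1 -> clock=6.
Op 14: tick 2 -> clock=8.
Op 15: tick 1 -> clock=9.
Op 16: tick 1 -> clock=10.
Op 17: tick 1 -> clock=11.
lookup b.com: not in cache (expired or never inserted)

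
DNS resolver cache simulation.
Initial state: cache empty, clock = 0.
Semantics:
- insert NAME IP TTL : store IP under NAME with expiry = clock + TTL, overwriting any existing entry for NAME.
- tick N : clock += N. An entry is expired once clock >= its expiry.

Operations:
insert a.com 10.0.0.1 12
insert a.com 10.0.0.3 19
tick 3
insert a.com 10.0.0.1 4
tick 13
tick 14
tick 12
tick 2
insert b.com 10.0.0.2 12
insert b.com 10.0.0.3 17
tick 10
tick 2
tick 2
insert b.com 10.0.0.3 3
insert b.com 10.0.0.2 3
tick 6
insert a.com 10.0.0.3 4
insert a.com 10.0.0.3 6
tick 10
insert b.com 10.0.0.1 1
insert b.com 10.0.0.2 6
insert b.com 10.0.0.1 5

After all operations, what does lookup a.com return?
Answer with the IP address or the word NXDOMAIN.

Answer: NXDOMAIN

Derivation:
Op 1: insert a.com -> 10.0.0.1 (expiry=0+12=12). clock=0
Op 2: insert a.com -> 10.0.0.3 (expiry=0+19=19). clock=0
Op 3: tick 3 -> clock=3.
Op 4: insert a.com -> 10.0.0.1 (expiry=3+4=7). clock=3
Op 5: tick 13 -> clock=16. purged={a.com}
Op 6: tick 14 -> clock=30.
Op 7: tick 12 -> clock=42.
Op 8: tick 2 -> clock=44.
Op 9: insert b.com -> 10.0.0.2 (expiry=44+12=56). clock=44
Op 10: insert b.com -> 10.0.0.3 (expiry=44+17=61). clock=44
Op 11: tick 10 -> clock=54.
Op 12: tick 2 -> clock=56.
Op 13: tick 2 -> clock=58.
Op 14: insert b.com -> 10.0.0.3 (expiry=58+3=61). clock=58
Op 15: insert b.com -> 10.0.0.2 (expiry=58+3=61). clock=58
Op 16: tick 6 -> clock=64. purged={b.com}
Op 17: insert a.com -> 10.0.0.3 (expiry=64+4=68). clock=64
Op 18: insert a.com -> 10.0.0.3 (expiry=64+6=70). clock=64
Op 19: tick 10 -> clock=74. purged={a.com}
Op 20: insert b.com -> 10.0.0.1 (expiry=74+1=75). clock=74
Op 21: insert b.com -> 10.0.0.2 (expiry=74+6=80). clock=74
Op 22: insert b.com -> 10.0.0.1 (expiry=74+5=79). clock=74
lookup a.com: not in cache (expired or never inserted)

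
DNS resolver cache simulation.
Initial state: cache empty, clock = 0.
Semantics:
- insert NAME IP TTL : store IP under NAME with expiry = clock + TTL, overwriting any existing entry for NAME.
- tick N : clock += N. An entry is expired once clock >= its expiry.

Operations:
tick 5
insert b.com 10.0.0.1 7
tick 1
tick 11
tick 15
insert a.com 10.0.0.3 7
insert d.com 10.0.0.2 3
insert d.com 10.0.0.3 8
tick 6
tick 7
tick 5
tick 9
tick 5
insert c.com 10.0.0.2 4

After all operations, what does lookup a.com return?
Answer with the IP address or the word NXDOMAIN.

Op 1: tick 5 -> clock=5.
Op 2: insert b.com -> 10.0.0.1 (expiry=5+7=12). clock=5
Op 3: tick 1 -> clock=6.
Op 4: tick 11 -> clock=17. purged={b.com}
Op 5: tick 15 -> clock=32.
Op 6: insert a.com -> 10.0.0.3 (expiry=32+7=39). clock=32
Op 7: insert d.com -> 10.0.0.2 (expiry=32+3=35). clock=32
Op 8: insert d.com -> 10.0.0.3 (expiry=32+8=40). clock=32
Op 9: tick 6 -> clock=38.
Op 10: tick 7 -> clock=45. purged={a.com,d.com}
Op 11: tick 5 -> clock=50.
Op 12: tick 9 -> clock=59.
Op 13: tick 5 -> clock=64.
Op 14: insert c.com -> 10.0.0.2 (expiry=64+4=68). clock=64
lookup a.com: not in cache (expired or never inserted)

Answer: NXDOMAIN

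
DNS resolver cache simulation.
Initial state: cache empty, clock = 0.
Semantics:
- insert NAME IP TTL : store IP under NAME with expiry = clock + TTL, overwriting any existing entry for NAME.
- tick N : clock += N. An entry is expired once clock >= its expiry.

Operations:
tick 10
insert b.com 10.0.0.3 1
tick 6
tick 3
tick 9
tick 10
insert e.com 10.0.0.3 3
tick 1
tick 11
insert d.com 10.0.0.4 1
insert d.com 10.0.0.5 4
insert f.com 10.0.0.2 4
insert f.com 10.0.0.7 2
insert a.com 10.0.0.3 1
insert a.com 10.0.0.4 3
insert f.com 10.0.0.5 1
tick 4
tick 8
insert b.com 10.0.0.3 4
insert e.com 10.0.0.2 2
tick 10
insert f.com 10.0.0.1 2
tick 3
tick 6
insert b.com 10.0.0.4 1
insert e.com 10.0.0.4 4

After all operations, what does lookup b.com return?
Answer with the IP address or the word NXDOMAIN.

Answer: 10.0.0.4

Derivation:
Op 1: tick 10 -> clock=10.
Op 2: insert b.com -> 10.0.0.3 (expiry=10+1=11). clock=10
Op 3: tick 6 -> clock=16. purged={b.com}
Op 4: tick 3 -> clock=19.
Op 5: tick 9 -> clock=28.
Op 6: tick 10 -> clock=38.
Op 7: insert e.com -> 10.0.0.3 (expiry=38+3=41). clock=38
Op 8: tick 1 -> clock=39.
Op 9: tick 11 -> clock=50. purged={e.com}
Op 10: insert d.com -> 10.0.0.4 (expiry=50+1=51). clock=50
Op 11: insert d.com -> 10.0.0.5 (expiry=50+4=54). clock=50
Op 12: insert f.com -> 10.0.0.2 (expiry=50+4=54). clock=50
Op 13: insert f.com -> 10.0.0.7 (expiry=50+2=52). clock=50
Op 14: insert a.com -> 10.0.0.3 (expiry=50+1=51). clock=50
Op 15: insert a.com -> 10.0.0.4 (expiry=50+3=53). clock=50
Op 16: insert f.com -> 10.0.0.5 (expiry=50+1=51). clock=50
Op 17: tick 4 -> clock=54. purged={a.com,d.com,f.com}
Op 18: tick 8 -> clock=62.
Op 19: insert b.com -> 10.0.0.3 (expiry=62+4=66). clock=62
Op 20: insert e.com -> 10.0.0.2 (expiry=62+2=64). clock=62
Op 21: tick 10 -> clock=72. purged={b.com,e.com}
Op 22: insert f.com -> 10.0.0.1 (expiry=72+2=74). clock=72
Op 23: tick 3 -> clock=75. purged={f.com}
Op 24: tick 6 -> clock=81.
Op 25: insert b.com -> 10.0.0.4 (expiry=81+1=82). clock=81
Op 26: insert e.com -> 10.0.0.4 (expiry=81+4=85). clock=81
lookup b.com: present, ip=10.0.0.4 expiry=82 > clock=81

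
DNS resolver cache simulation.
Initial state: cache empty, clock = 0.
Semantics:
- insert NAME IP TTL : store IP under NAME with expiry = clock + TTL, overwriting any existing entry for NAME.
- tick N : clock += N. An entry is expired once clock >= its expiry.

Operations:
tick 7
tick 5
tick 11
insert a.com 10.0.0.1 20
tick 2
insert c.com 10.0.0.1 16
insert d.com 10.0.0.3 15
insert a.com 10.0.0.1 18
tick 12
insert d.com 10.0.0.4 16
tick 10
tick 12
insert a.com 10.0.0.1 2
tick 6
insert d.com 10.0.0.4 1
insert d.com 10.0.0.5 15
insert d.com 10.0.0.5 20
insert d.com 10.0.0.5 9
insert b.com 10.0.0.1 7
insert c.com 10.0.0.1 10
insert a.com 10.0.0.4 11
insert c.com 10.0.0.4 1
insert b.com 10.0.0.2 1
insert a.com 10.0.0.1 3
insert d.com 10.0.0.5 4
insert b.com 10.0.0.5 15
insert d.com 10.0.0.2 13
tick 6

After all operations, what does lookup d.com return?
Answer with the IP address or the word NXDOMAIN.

Op 1: tick 7 -> clock=7.
Op 2: tick 5 -> clock=12.
Op 3: tick 11 -> clock=23.
Op 4: insert a.com -> 10.0.0.1 (expiry=23+20=43). clock=23
Op 5: tick 2 -> clock=25.
Op 6: insert c.com -> 10.0.0.1 (expiry=25+16=41). clock=25
Op 7: insert d.com -> 10.0.0.3 (expiry=25+15=40). clock=25
Op 8: insert a.com -> 10.0.0.1 (expiry=25+18=43). clock=25
Op 9: tick 12 -> clock=37.
Op 10: insert d.com -> 10.0.0.4 (expiry=37+16=53). clock=37
Op 11: tick 10 -> clock=47. purged={a.com,c.com}
Op 12: tick 12 -> clock=59. purged={d.com}
Op 13: insert a.com -> 10.0.0.1 (expiry=59+2=61). clock=59
Op 14: tick 6 -> clock=65. purged={a.com}
Op 15: insert d.com -> 10.0.0.4 (expiry=65+1=66). clock=65
Op 16: insert d.com -> 10.0.0.5 (expiry=65+15=80). clock=65
Op 17: insert d.com -> 10.0.0.5 (expiry=65+20=85). clock=65
Op 18: insert d.com -> 10.0.0.5 (expiry=65+9=74). clock=65
Op 19: insert b.com -> 10.0.0.1 (expiry=65+7=72). clock=65
Op 20: insert c.com -> 10.0.0.1 (expiry=65+10=75). clock=65
Op 21: insert a.com -> 10.0.0.4 (expiry=65+11=76). clock=65
Op 22: insert c.com -> 10.0.0.4 (expiry=65+1=66). clock=65
Op 23: insert b.com -> 10.0.0.2 (expiry=65+1=66). clock=65
Op 24: insert a.com -> 10.0.0.1 (expiry=65+3=68). clock=65
Op 25: insert d.com -> 10.0.0.5 (expiry=65+4=69). clock=65
Op 26: insert b.com -> 10.0.0.5 (expiry=65+15=80). clock=65
Op 27: insert d.com -> 10.0.0.2 (expiry=65+13=78). clock=65
Op 28: tick 6 -> clock=71. purged={a.com,c.com}
lookup d.com: present, ip=10.0.0.2 expiry=78 > clock=71

Answer: 10.0.0.2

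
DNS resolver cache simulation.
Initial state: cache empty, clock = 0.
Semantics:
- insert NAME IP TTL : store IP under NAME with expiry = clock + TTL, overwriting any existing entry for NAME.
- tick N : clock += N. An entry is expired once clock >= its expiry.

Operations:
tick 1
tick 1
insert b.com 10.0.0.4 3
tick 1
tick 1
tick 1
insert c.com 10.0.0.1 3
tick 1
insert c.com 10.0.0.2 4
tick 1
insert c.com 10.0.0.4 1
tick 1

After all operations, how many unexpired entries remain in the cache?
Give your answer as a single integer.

Op 1: tick 1 -> clock=1.
Op 2: tick 1 -> clock=2.
Op 3: insert b.com -> 10.0.0.4 (expiry=2+3=5). clock=2
Op 4: tick 1 -> clock=3.
Op 5: tick 1 -> clock=4.
Op 6: tick 1 -> clock=5. purged={b.com}
Op 7: insert c.com -> 10.0.0.1 (expiry=5+3=8). clock=5
Op 8: tick 1 -> clock=6.
Op 9: insert c.com -> 10.0.0.2 (expiry=6+4=10). clock=6
Op 10: tick 1 -> clock=7.
Op 11: insert c.com -> 10.0.0.4 (expiry=7+1=8). clock=7
Op 12: tick 1 -> clock=8. purged={c.com}
Final cache (unexpired): {} -> size=0

Answer: 0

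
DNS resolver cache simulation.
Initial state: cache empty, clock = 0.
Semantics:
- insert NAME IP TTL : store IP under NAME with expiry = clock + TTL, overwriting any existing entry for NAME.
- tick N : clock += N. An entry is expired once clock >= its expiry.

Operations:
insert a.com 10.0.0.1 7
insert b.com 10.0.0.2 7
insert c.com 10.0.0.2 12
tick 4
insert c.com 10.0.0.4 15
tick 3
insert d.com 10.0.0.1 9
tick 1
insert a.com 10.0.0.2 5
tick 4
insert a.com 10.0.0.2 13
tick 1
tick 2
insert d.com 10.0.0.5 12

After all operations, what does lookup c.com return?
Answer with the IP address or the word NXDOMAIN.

Op 1: insert a.com -> 10.0.0.1 (expiry=0+7=7). clock=0
Op 2: insert b.com -> 10.0.0.2 (expiry=0+7=7). clock=0
Op 3: insert c.com -> 10.0.0.2 (expiry=0+12=12). clock=0
Op 4: tick 4 -> clock=4.
Op 5: insert c.com -> 10.0.0.4 (expiry=4+15=19). clock=4
Op 6: tick 3 -> clock=7. purged={a.com,b.com}
Op 7: insert d.com -> 10.0.0.1 (expiry=7+9=16). clock=7
Op 8: tick 1 -> clock=8.
Op 9: insert a.com -> 10.0.0.2 (expiry=8+5=13). clock=8
Op 10: tick 4 -> clock=12.
Op 11: insert a.com -> 10.0.0.2 (expiry=12+13=25). clock=12
Op 12: tick 1 -> clock=13.
Op 13: tick 2 -> clock=15.
Op 14: insert d.com -> 10.0.0.5 (expiry=15+12=27). clock=15
lookup c.com: present, ip=10.0.0.4 expiry=19 > clock=15

Answer: 10.0.0.4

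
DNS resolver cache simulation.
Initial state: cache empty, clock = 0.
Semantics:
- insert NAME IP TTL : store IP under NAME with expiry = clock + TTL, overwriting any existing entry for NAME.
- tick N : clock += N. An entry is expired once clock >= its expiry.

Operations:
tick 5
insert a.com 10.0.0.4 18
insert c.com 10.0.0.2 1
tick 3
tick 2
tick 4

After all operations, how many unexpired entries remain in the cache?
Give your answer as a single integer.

Op 1: tick 5 -> clock=5.
Op 2: insert a.com -> 10.0.0.4 (expiry=5+18=23). clock=5
Op 3: insert c.com -> 10.0.0.2 (expiry=5+1=6). clock=5
Op 4: tick 3 -> clock=8. purged={c.com}
Op 5: tick 2 -> clock=10.
Op 6: tick 4 -> clock=14.
Final cache (unexpired): {a.com} -> size=1

Answer: 1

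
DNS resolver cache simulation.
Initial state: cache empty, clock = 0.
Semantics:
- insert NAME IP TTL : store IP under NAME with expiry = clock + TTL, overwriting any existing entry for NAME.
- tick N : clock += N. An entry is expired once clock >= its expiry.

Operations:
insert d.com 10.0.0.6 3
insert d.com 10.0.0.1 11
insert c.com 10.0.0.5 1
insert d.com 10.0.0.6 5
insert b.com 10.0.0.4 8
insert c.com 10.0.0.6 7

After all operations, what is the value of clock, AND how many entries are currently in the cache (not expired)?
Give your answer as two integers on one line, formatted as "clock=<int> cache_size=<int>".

Answer: clock=0 cache_size=3

Derivation:
Op 1: insert d.com -> 10.0.0.6 (expiry=0+3=3). clock=0
Op 2: insert d.com -> 10.0.0.1 (expiry=0+11=11). clock=0
Op 3: insert c.com -> 10.0.0.5 (expiry=0+1=1). clock=0
Op 4: insert d.com -> 10.0.0.6 (expiry=0+5=5). clock=0
Op 5: insert b.com -> 10.0.0.4 (expiry=0+8=8). clock=0
Op 6: insert c.com -> 10.0.0.6 (expiry=0+7=7). clock=0
Final clock = 0
Final cache (unexpired): {b.com,c.com,d.com} -> size=3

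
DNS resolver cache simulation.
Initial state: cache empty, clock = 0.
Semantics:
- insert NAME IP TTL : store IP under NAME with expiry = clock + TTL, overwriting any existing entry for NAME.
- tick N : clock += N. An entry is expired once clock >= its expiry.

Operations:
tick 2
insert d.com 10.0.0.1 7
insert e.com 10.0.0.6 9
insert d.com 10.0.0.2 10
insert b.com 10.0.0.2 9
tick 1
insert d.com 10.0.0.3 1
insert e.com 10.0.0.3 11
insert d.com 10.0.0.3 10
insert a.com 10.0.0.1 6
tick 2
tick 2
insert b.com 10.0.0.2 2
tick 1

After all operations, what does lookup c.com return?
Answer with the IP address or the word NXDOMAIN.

Op 1: tick 2 -> clock=2.
Op 2: insert d.com -> 10.0.0.1 (expiry=2+7=9). clock=2
Op 3: insert e.com -> 10.0.0.6 (expiry=2+9=11). clock=2
Op 4: insert d.com -> 10.0.0.2 (expiry=2+10=12). clock=2
Op 5: insert b.com -> 10.0.0.2 (expiry=2+9=11). clock=2
Op 6: tick 1 -> clock=3.
Op 7: insert d.com -> 10.0.0.3 (expiry=3+1=4). clock=3
Op 8: insert e.com -> 10.0.0.3 (expiry=3+11=14). clock=3
Op 9: insert d.com -> 10.0.0.3 (expiry=3+10=13). clock=3
Op 10: insert a.com -> 10.0.0.1 (expiry=3+6=9). clock=3
Op 11: tick 2 -> clock=5.
Op 12: tick 2 -> clock=7.
Op 13: insert b.com -> 10.0.0.2 (expiry=7+2=9). clock=7
Op 14: tick 1 -> clock=8.
lookup c.com: not in cache (expired or never inserted)

Answer: NXDOMAIN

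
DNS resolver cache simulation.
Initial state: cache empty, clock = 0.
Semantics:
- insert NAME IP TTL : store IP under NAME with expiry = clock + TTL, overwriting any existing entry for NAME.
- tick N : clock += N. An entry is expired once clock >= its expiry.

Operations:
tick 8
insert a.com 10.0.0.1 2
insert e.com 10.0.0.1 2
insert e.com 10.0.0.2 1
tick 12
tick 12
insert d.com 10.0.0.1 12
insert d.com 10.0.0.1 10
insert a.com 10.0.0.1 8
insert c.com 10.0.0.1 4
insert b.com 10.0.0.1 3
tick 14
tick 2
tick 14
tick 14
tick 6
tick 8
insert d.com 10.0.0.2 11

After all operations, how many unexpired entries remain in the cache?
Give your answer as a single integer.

Op 1: tick 8 -> clock=8.
Op 2: insert a.com -> 10.0.0.1 (expiry=8+2=10). clock=8
Op 3: insert e.com -> 10.0.0.1 (expiry=8+2=10). clock=8
Op 4: insert e.com -> 10.0.0.2 (expiry=8+1=9). clock=8
Op 5: tick 12 -> clock=20. purged={a.com,e.com}
Op 6: tick 12 -> clock=32.
Op 7: insert d.com -> 10.0.0.1 (expiry=32+12=44). clock=32
Op 8: insert d.com -> 10.0.0.1 (expiry=32+10=42). clock=32
Op 9: insert a.com -> 10.0.0.1 (expiry=32+8=40). clock=32
Op 10: insert c.com -> 10.0.0.1 (expiry=32+4=36). clock=32
Op 11: insert b.com -> 10.0.0.1 (expiry=32+3=35). clock=32
Op 12: tick 14 -> clock=46. purged={a.com,b.com,c.com,d.com}
Op 13: tick 2 -> clock=48.
Op 14: tick 14 -> clock=62.
Op 15: tick 14 -> clock=76.
Op 16: tick 6 -> clock=82.
Op 17: tick 8 -> clock=90.
Op 18: insert d.com -> 10.0.0.2 (expiry=90+11=101). clock=90
Final cache (unexpired): {d.com} -> size=1

Answer: 1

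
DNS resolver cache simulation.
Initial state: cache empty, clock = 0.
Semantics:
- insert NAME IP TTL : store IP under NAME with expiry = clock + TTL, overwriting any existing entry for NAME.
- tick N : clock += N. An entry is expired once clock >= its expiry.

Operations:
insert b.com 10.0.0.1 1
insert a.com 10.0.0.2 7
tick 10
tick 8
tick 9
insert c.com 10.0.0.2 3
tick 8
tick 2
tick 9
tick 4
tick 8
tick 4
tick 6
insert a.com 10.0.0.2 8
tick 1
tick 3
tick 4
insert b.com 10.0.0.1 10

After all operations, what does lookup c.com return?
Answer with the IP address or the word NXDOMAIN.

Answer: NXDOMAIN

Derivation:
Op 1: insert b.com -> 10.0.0.1 (expiry=0+1=1). clock=0
Op 2: insert a.com -> 10.0.0.2 (expiry=0+7=7). clock=0
Op 3: tick 10 -> clock=10. purged={a.com,b.com}
Op 4: tick 8 -> clock=18.
Op 5: tick 9 -> clock=27.
Op 6: insert c.com -> 10.0.0.2 (expiry=27+3=30). clock=27
Op 7: tick 8 -> clock=35. purged={c.com}
Op 8: tick 2 -> clock=37.
Op 9: tick 9 -> clock=46.
Op 10: tick 4 -> clock=50.
Op 11: tick 8 -> clock=58.
Op 12: tick 4 -> clock=62.
Op 13: tick 6 -> clock=68.
Op 14: insert a.com -> 10.0.0.2 (expiry=68+8=76). clock=68
Op 15: tick 1 -> clock=69.
Op 16: tick 3 -> clock=72.
Op 17: tick 4 -> clock=76. purged={a.com}
Op 18: insert b.com -> 10.0.0.1 (expiry=76+10=86). clock=76
lookup c.com: not in cache (expired or never inserted)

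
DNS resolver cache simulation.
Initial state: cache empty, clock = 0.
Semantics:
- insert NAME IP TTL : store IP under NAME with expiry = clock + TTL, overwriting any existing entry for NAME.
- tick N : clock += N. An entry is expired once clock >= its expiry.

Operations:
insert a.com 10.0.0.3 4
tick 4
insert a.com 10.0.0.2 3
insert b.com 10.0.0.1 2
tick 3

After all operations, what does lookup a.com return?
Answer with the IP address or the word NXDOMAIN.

Answer: NXDOMAIN

Derivation:
Op 1: insert a.com -> 10.0.0.3 (expiry=0+4=4). clock=0
Op 2: tick 4 -> clock=4. purged={a.com}
Op 3: insert a.com -> 10.0.0.2 (expiry=4+3=7). clock=4
Op 4: insert b.com -> 10.0.0.1 (expiry=4+2=6). clock=4
Op 5: tick 3 -> clock=7. purged={a.com,b.com}
lookup a.com: not in cache (expired or never inserted)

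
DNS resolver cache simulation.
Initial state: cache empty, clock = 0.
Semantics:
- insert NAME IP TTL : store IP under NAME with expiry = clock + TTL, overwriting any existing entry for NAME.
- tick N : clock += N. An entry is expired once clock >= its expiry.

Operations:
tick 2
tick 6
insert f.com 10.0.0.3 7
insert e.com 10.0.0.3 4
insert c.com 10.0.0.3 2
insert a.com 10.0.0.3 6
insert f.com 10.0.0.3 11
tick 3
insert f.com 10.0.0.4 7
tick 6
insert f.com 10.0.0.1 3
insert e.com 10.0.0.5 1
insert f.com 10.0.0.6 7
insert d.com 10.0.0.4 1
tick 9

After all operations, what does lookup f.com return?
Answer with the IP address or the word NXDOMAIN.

Answer: NXDOMAIN

Derivation:
Op 1: tick 2 -> clock=2.
Op 2: tick 6 -> clock=8.
Op 3: insert f.com -> 10.0.0.3 (expiry=8+7=15). clock=8
Op 4: insert e.com -> 10.0.0.3 (expiry=8+4=12). clock=8
Op 5: insert c.com -> 10.0.0.3 (expiry=8+2=10). clock=8
Op 6: insert a.com -> 10.0.0.3 (expiry=8+6=14). clock=8
Op 7: insert f.com -> 10.0.0.3 (expiry=8+11=19). clock=8
Op 8: tick 3 -> clock=11. purged={c.com}
Op 9: insert f.com -> 10.0.0.4 (expiry=11+7=18). clock=11
Op 10: tick 6 -> clock=17. purged={a.com,e.com}
Op 11: insert f.com -> 10.0.0.1 (expiry=17+3=20). clock=17
Op 12: insert e.com -> 10.0.0.5 (expiry=17+1=18). clock=17
Op 13: insert f.com -> 10.0.0.6 (expiry=17+7=24). clock=17
Op 14: insert d.com -> 10.0.0.4 (expiry=17+1=18). clock=17
Op 15: tick 9 -> clock=26. purged={d.com,e.com,f.com}
lookup f.com: not in cache (expired or never inserted)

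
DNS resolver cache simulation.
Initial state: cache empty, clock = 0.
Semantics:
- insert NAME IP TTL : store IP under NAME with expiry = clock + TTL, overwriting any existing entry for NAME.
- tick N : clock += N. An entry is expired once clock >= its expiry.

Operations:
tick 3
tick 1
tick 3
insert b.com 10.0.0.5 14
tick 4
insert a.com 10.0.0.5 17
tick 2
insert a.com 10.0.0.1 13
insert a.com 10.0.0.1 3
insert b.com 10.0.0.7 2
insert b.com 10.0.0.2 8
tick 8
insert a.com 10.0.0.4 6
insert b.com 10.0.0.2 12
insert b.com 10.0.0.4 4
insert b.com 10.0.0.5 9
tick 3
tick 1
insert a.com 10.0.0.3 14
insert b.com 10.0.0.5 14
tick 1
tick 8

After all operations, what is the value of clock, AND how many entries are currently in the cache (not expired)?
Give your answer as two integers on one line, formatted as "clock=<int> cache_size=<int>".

Answer: clock=34 cache_size=2

Derivation:
Op 1: tick 3 -> clock=3.
Op 2: tick 1 -> clock=4.
Op 3: tick 3 -> clock=7.
Op 4: insert b.com -> 10.0.0.5 (expiry=7+14=21). clock=7
Op 5: tick 4 -> clock=11.
Op 6: insert a.com -> 10.0.0.5 (expiry=11+17=28). clock=11
Op 7: tick 2 -> clock=13.
Op 8: insert a.com -> 10.0.0.1 (expiry=13+13=26). clock=13
Op 9: insert a.com -> 10.0.0.1 (expiry=13+3=16). clock=13
Op 10: insert b.com -> 10.0.0.7 (expiry=13+2=15). clock=13
Op 11: insert b.com -> 10.0.0.2 (expiry=13+8=21). clock=13
Op 12: tick 8 -> clock=21. purged={a.com,b.com}
Op 13: insert a.com -> 10.0.0.4 (expiry=21+6=27). clock=21
Op 14: insert b.com -> 10.0.0.2 (expiry=21+12=33). clock=21
Op 15: insert b.com -> 10.0.0.4 (expiry=21+4=25). clock=21
Op 16: insert b.com -> 10.0.0.5 (expiry=21+9=30). clock=21
Op 17: tick 3 -> clock=24.
Op 18: tick 1 -> clock=25.
Op 19: insert a.com -> 10.0.0.3 (expiry=25+14=39). clock=25
Op 20: insert b.com -> 10.0.0.5 (expiry=25+14=39). clock=25
Op 21: tick 1 -> clock=26.
Op 22: tick 8 -> clock=34.
Final clock = 34
Final cache (unexpired): {a.com,b.com} -> size=2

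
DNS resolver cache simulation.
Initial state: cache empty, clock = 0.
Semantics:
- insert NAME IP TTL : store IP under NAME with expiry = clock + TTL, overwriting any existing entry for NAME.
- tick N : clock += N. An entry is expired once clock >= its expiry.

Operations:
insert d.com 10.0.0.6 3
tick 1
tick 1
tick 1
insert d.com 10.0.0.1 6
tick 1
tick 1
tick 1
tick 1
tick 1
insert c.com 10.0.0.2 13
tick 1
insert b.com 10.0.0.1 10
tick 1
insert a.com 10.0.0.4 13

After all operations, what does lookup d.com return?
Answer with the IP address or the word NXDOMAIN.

Answer: NXDOMAIN

Derivation:
Op 1: insert d.com -> 10.0.0.6 (expiry=0+3=3). clock=0
Op 2: tick 1 -> clock=1.
Op 3: tick 1 -> clock=2.
Op 4: tick 1 -> clock=3. purged={d.com}
Op 5: insert d.com -> 10.0.0.1 (expiry=3+6=9). clock=3
Op 6: tick 1 -> clock=4.
Op 7: tick 1 -> clock=5.
Op 8: tick 1 -> clock=6.
Op 9: tick 1 -> clock=7.
Op 10: tick 1 -> clock=8.
Op 11: insert c.com -> 10.0.0.2 (expiry=8+13=21). clock=8
Op 12: tick 1 -> clock=9. purged={d.com}
Op 13: insert b.com -> 10.0.0.1 (expiry=9+10=19). clock=9
Op 14: tick 1 -> clock=10.
Op 15: insert a.com -> 10.0.0.4 (expiry=10+13=23). clock=10
lookup d.com: not in cache (expired or never inserted)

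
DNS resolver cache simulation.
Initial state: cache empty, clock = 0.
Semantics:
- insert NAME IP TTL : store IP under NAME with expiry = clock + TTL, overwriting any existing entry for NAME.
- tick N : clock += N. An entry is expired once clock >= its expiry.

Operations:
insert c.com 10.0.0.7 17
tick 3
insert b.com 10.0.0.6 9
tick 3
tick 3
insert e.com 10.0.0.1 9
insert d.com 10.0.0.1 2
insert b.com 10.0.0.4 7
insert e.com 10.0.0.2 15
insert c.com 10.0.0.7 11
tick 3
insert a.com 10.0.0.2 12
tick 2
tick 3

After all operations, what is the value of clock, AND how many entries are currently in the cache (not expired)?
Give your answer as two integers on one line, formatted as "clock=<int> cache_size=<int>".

Answer: clock=17 cache_size=3

Derivation:
Op 1: insert c.com -> 10.0.0.7 (expiry=0+17=17). clock=0
Op 2: tick 3 -> clock=3.
Op 3: insert b.com -> 10.0.0.6 (expiry=3+9=12). clock=3
Op 4: tick 3 -> clock=6.
Op 5: tick 3 -> clock=9.
Op 6: insert e.com -> 10.0.0.1 (expiry=9+9=18). clock=9
Op 7: insert d.com -> 10.0.0.1 (expiry=9+2=11). clock=9
Op 8: insert b.com -> 10.0.0.4 (expiry=9+7=16). clock=9
Op 9: insert e.com -> 10.0.0.2 (expiry=9+15=24). clock=9
Op 10: insert c.com -> 10.0.0.7 (expiry=9+11=20). clock=9
Op 11: tick 3 -> clock=12. purged={d.com}
Op 12: insert a.com -> 10.0.0.2 (expiry=12+12=24). clock=12
Op 13: tick 2 -> clock=14.
Op 14: tick 3 -> clock=17. purged={b.com}
Final clock = 17
Final cache (unexpired): {a.com,c.com,e.com} -> size=3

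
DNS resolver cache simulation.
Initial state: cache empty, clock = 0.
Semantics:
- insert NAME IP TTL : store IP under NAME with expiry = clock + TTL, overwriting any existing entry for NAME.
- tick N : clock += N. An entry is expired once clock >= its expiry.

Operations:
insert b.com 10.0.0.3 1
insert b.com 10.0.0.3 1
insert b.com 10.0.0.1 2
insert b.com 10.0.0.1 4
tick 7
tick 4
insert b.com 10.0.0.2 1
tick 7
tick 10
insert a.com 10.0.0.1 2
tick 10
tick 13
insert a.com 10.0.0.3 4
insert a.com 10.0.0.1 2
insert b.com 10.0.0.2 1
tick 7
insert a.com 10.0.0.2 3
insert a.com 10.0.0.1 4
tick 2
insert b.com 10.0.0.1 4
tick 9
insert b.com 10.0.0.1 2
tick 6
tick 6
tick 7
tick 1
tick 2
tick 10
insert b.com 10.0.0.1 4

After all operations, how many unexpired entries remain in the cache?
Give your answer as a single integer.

Answer: 1

Derivation:
Op 1: insert b.com -> 10.0.0.3 (expiry=0+1=1). clock=0
Op 2: insert b.com -> 10.0.0.3 (expiry=0+1=1). clock=0
Op 3: insert b.com -> 10.0.0.1 (expiry=0+2=2). clock=0
Op 4: insert b.com -> 10.0.0.1 (expiry=0+4=4). clock=0
Op 5: tick 7 -> clock=7. purged={b.com}
Op 6: tick 4 -> clock=11.
Op 7: insert b.com -> 10.0.0.2 (expiry=11+1=12). clock=11
Op 8: tick 7 -> clock=18. purged={b.com}
Op 9: tick 10 -> clock=28.
Op 10: insert a.com -> 10.0.0.1 (expiry=28+2=30). clock=28
Op 11: tick 10 -> clock=38. purged={a.com}
Op 12: tick 13 -> clock=51.
Op 13: insert a.com -> 10.0.0.3 (expiry=51+4=55). clock=51
Op 14: insert a.com -> 10.0.0.1 (expiry=51+2=53). clock=51
Op 15: insert b.com -> 10.0.0.2 (expiry=51+1=52). clock=51
Op 16: tick 7 -> clock=58. purged={a.com,b.com}
Op 17: insert a.com -> 10.0.0.2 (expiry=58+3=61). clock=58
Op 18: insert a.com -> 10.0.0.1 (expiry=58+4=62). clock=58
Op 19: tick 2 -> clock=60.
Op 20: insert b.com -> 10.0.0.1 (expiry=60+4=64). clock=60
Op 21: tick 9 -> clock=69. purged={a.com,b.com}
Op 22: insert b.com -> 10.0.0.1 (expiry=69+2=71). clock=69
Op 23: tick 6 -> clock=75. purged={b.com}
Op 24: tick 6 -> clock=81.
Op 25: tick 7 -> clock=88.
Op 26: tick 1 -> clock=89.
Op 27: tick 2 -> clock=91.
Op 28: tick 10 -> clock=101.
Op 29: insert b.com -> 10.0.0.1 (expiry=101+4=105). clock=101
Final cache (unexpired): {b.com} -> size=1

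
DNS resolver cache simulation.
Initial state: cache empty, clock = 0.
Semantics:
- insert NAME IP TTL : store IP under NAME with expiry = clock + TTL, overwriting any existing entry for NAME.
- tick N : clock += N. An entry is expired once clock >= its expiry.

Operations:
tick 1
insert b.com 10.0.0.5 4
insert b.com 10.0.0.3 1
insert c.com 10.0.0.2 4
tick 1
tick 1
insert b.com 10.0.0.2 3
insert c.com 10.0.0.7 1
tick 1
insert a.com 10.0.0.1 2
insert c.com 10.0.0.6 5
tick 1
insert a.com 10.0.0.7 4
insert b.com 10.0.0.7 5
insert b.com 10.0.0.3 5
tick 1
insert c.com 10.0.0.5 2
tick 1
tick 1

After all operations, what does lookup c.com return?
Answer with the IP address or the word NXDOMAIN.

Answer: NXDOMAIN

Derivation:
Op 1: tick 1 -> clock=1.
Op 2: insert b.com -> 10.0.0.5 (expiry=1+4=5). clock=1
Op 3: insert b.com -> 10.0.0.3 (expiry=1+1=2). clock=1
Op 4: insert c.com -> 10.0.0.2 (expiry=1+4=5). clock=1
Op 5: tick 1 -> clock=2. purged={b.com}
Op 6: tick 1 -> clock=3.
Op 7: insert b.com -> 10.0.0.2 (expiry=3+3=6). clock=3
Op 8: insert c.com -> 10.0.0.7 (expiry=3+1=4). clock=3
Op 9: tick 1 -> clock=4. purged={c.com}
Op 10: insert a.com -> 10.0.0.1 (expiry=4+2=6). clock=4
Op 11: insert c.com -> 10.0.0.6 (expiry=4+5=9). clock=4
Op 12: tick 1 -> clock=5.
Op 13: insert a.com -> 10.0.0.7 (expiry=5+4=9). clock=5
Op 14: insert b.com -> 10.0.0.7 (expiry=5+5=10). clock=5
Op 15: insert b.com -> 10.0.0.3 (expiry=5+5=10). clock=5
Op 16: tick 1 -> clock=6.
Op 17: insert c.com -> 10.0.0.5 (expiry=6+2=8). clock=6
Op 18: tick 1 -> clock=7.
Op 19: tick 1 -> clock=8. purged={c.com}
lookup c.com: not in cache (expired or never inserted)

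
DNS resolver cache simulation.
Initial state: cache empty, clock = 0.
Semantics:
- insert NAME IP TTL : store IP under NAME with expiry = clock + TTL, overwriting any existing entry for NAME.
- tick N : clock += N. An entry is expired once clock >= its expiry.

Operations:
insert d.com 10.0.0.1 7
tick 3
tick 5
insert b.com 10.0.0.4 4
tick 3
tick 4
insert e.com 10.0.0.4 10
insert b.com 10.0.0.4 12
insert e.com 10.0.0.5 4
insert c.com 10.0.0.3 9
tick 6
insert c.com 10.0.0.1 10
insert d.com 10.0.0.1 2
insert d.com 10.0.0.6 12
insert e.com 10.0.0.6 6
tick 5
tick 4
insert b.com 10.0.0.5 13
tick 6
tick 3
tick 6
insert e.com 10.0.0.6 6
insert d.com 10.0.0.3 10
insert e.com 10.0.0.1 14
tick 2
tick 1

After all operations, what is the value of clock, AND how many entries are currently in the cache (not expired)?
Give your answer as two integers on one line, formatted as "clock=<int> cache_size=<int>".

Op 1: insert d.com -> 10.0.0.1 (expiry=0+7=7). clock=0
Op 2: tick 3 -> clock=3.
Op 3: tick 5 -> clock=8. purged={d.com}
Op 4: insert b.com -> 10.0.0.4 (expiry=8+4=12). clock=8
Op 5: tick 3 -> clock=11.
Op 6: tick 4 -> clock=15. purged={b.com}
Op 7: insert e.com -> 10.0.0.4 (expiry=15+10=25). clock=15
Op 8: insert b.com -> 10.0.0.4 (expiry=15+12=27). clock=15
Op 9: insert e.com -> 10.0.0.5 (expiry=15+4=19). clock=15
Op 10: insert c.com -> 10.0.0.3 (expiry=15+9=24). clock=15
Op 11: tick 6 -> clock=21. purged={e.com}
Op 12: insert c.com -> 10.0.0.1 (expiry=21+10=31). clock=21
Op 13: insert d.com -> 10.0.0.1 (expiry=21+2=23). clock=21
Op 14: insert d.com -> 10.0.0.6 (expiry=21+12=33). clock=21
Op 15: insert e.com -> 10.0.0.6 (expiry=21+6=27). clock=21
Op 16: tick 5 -> clock=26.
Op 17: tick 4 -> clock=30. purged={b.com,e.com}
Op 18: insert b.com -> 10.0.0.5 (expiry=30+13=43). clock=30
Op 19: tick 6 -> clock=36. purged={c.com,d.com}
Op 20: tick 3 -> clock=39.
Op 21: tick 6 -> clock=45. purged={b.com}
Op 22: insert e.com -> 10.0.0.6 (expiry=45+6=51). clock=45
Op 23: insert d.com -> 10.0.0.3 (expiry=45+10=55). clock=45
Op 24: insert e.com -> 10.0.0.1 (expiry=45+14=59). clock=45
Op 25: tick 2 -> clock=47.
Op 26: tick 1 -> clock=48.
Final clock = 48
Final cache (unexpired): {d.com,e.com} -> size=2

Answer: clock=48 cache_size=2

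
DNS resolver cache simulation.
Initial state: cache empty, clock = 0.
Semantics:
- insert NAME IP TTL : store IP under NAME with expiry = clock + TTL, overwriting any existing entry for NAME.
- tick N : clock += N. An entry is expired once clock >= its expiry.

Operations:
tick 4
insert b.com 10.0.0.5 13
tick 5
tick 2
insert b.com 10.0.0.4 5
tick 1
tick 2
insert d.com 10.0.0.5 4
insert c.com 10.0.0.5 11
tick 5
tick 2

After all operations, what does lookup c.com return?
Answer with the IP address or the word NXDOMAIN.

Op 1: tick 4 -> clock=4.
Op 2: insert b.com -> 10.0.0.5 (expiry=4+13=17). clock=4
Op 3: tick 5 -> clock=9.
Op 4: tick 2 -> clock=11.
Op 5: insert b.com -> 10.0.0.4 (expiry=11+5=16). clock=11
Op 6: tick 1 -> clock=12.
Op 7: tick 2 -> clock=14.
Op 8: insert d.com -> 10.0.0.5 (expiry=14+4=18). clock=14
Op 9: insert c.com -> 10.0.0.5 (expiry=14+11=25). clock=14
Op 10: tick 5 -> clock=19. purged={b.com,d.com}
Op 11: tick 2 -> clock=21.
lookup c.com: present, ip=10.0.0.5 expiry=25 > clock=21

Answer: 10.0.0.5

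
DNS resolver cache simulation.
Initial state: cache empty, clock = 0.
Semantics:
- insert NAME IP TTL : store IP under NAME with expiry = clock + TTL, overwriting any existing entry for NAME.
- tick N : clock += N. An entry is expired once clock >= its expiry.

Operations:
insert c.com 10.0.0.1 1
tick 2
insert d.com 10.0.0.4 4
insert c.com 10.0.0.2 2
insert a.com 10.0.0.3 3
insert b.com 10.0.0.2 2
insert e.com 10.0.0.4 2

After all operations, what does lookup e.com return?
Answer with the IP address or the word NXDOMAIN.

Answer: 10.0.0.4

Derivation:
Op 1: insert c.com -> 10.0.0.1 (expiry=0+1=1). clock=0
Op 2: tick 2 -> clock=2. purged={c.com}
Op 3: insert d.com -> 10.0.0.4 (expiry=2+4=6). clock=2
Op 4: insert c.com -> 10.0.0.2 (expiry=2+2=4). clock=2
Op 5: insert a.com -> 10.0.0.3 (expiry=2+3=5). clock=2
Op 6: insert b.com -> 10.0.0.2 (expiry=2+2=4). clock=2
Op 7: insert e.com -> 10.0.0.4 (expiry=2+2=4). clock=2
lookup e.com: present, ip=10.0.0.4 expiry=4 > clock=2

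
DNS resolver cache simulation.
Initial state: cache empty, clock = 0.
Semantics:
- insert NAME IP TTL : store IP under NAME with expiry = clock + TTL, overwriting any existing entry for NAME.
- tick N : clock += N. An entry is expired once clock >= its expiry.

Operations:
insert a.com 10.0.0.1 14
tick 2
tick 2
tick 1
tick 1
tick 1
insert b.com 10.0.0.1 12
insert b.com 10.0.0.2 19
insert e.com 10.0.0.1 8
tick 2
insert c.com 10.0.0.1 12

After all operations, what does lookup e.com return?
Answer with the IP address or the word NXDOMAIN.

Op 1: insert a.com -> 10.0.0.1 (expiry=0+14=14). clock=0
Op 2: tick 2 -> clock=2.
Op 3: tick 2 -> clock=4.
Op 4: tick 1 -> clock=5.
Op 5: tick 1 -> clock=6.
Op 6: tick 1 -> clock=7.
Op 7: insert b.com -> 10.0.0.1 (expiry=7+12=19). clock=7
Op 8: insert b.com -> 10.0.0.2 (expiry=7+19=26). clock=7
Op 9: insert e.com -> 10.0.0.1 (expiry=7+8=15). clock=7
Op 10: tick 2 -> clock=9.
Op 11: insert c.com -> 10.0.0.1 (expiry=9+12=21). clock=9
lookup e.com: present, ip=10.0.0.1 expiry=15 > clock=9

Answer: 10.0.0.1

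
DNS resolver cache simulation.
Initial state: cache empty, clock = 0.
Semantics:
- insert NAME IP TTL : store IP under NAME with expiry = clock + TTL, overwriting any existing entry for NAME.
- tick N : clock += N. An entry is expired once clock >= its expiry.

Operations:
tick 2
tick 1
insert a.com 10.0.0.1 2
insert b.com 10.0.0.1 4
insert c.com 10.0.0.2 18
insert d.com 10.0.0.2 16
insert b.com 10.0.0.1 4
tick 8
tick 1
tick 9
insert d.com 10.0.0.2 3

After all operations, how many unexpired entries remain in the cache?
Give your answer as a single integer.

Answer: 1

Derivation:
Op 1: tick 2 -> clock=2.
Op 2: tick 1 -> clock=3.
Op 3: insert a.com -> 10.0.0.1 (expiry=3+2=5). clock=3
Op 4: insert b.com -> 10.0.0.1 (expiry=3+4=7). clock=3
Op 5: insert c.com -> 10.0.0.2 (expiry=3+18=21). clock=3
Op 6: insert d.com -> 10.0.0.2 (expiry=3+16=19). clock=3
Op 7: insert b.com -> 10.0.0.1 (expiry=3+4=7). clock=3
Op 8: tick 8 -> clock=11. purged={a.com,b.com}
Op 9: tick 1 -> clock=12.
Op 10: tick 9 -> clock=21. purged={c.com,d.com}
Op 11: insert d.com -> 10.0.0.2 (expiry=21+3=24). clock=21
Final cache (unexpired): {d.com} -> size=1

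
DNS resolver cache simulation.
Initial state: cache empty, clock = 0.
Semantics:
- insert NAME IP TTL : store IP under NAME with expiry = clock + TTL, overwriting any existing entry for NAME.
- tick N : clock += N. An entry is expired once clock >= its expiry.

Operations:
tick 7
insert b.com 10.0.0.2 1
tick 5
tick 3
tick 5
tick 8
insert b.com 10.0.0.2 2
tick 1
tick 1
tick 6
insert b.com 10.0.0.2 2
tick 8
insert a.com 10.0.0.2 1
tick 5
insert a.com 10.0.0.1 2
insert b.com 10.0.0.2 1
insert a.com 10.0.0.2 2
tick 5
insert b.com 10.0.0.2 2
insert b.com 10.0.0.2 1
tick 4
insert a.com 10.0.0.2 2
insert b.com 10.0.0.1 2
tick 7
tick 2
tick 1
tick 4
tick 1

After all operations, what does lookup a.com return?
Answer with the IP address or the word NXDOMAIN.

Answer: NXDOMAIN

Derivation:
Op 1: tick 7 -> clock=7.
Op 2: insert b.com -> 10.0.0.2 (expiry=7+1=8). clock=7
Op 3: tick 5 -> clock=12. purged={b.com}
Op 4: tick 3 -> clock=15.
Op 5: tick 5 -> clock=20.
Op 6: tick 8 -> clock=28.
Op 7: insert b.com -> 10.0.0.2 (expiry=28+2=30). clock=28
Op 8: tick 1 -> clock=29.
Op 9: tick 1 -> clock=30. purged={b.com}
Op 10: tick 6 -> clock=36.
Op 11: insert b.com -> 10.0.0.2 (expiry=36+2=38). clock=36
Op 12: tick 8 -> clock=44. purged={b.com}
Op 13: insert a.com -> 10.0.0.2 (expiry=44+1=45). clock=44
Op 14: tick 5 -> clock=49. purged={a.com}
Op 15: insert a.com -> 10.0.0.1 (expiry=49+2=51). clock=49
Op 16: insert b.com -> 10.0.0.2 (expiry=49+1=50). clock=49
Op 17: insert a.com -> 10.0.0.2 (expiry=49+2=51). clock=49
Op 18: tick 5 -> clock=54. purged={a.com,b.com}
Op 19: insert b.com -> 10.0.0.2 (expiry=54+2=56). clock=54
Op 20: insert b.com -> 10.0.0.2 (expiry=54+1=55). clock=54
Op 21: tick 4 -> clock=58. purged={b.com}
Op 22: insert a.com -> 10.0.0.2 (expiry=58+2=60). clock=58
Op 23: insert b.com -> 10.0.0.1 (expiry=58+2=60). clock=58
Op 24: tick 7 -> clock=65. purged={a.com,b.com}
Op 25: tick 2 -> clock=67.
Op 26: tick 1 -> clock=68.
Op 27: tick 4 -> clock=72.
Op 28: tick 1 -> clock=73.
lookup a.com: not in cache (expired or never inserted)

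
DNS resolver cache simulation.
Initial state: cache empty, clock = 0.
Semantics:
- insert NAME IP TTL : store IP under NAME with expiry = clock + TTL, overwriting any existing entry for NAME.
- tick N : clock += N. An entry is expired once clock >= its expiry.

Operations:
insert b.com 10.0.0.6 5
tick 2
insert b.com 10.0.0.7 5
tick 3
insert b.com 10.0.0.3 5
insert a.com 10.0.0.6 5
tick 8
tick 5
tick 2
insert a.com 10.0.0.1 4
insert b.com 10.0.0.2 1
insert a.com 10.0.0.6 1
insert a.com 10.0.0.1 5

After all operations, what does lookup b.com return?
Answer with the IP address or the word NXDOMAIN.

Op 1: insert b.com -> 10.0.0.6 (expiry=0+5=5). clock=0
Op 2: tick 2 -> clock=2.
Op 3: insert b.com -> 10.0.0.7 (expiry=2+5=7). clock=2
Op 4: tick 3 -> clock=5.
Op 5: insert b.com -> 10.0.0.3 (expiry=5+5=10). clock=5
Op 6: insert a.com -> 10.0.0.6 (expiry=5+5=10). clock=5
Op 7: tick 8 -> clock=13. purged={a.com,b.com}
Op 8: tick 5 -> clock=18.
Op 9: tick 2 -> clock=20.
Op 10: insert a.com -> 10.0.0.1 (expiry=20+4=24). clock=20
Op 11: insert b.com -> 10.0.0.2 (expiry=20+1=21). clock=20
Op 12: insert a.com -> 10.0.0.6 (expiry=20+1=21). clock=20
Op 13: insert a.com -> 10.0.0.1 (expiry=20+5=25). clock=20
lookup b.com: present, ip=10.0.0.2 expiry=21 > clock=20

Answer: 10.0.0.2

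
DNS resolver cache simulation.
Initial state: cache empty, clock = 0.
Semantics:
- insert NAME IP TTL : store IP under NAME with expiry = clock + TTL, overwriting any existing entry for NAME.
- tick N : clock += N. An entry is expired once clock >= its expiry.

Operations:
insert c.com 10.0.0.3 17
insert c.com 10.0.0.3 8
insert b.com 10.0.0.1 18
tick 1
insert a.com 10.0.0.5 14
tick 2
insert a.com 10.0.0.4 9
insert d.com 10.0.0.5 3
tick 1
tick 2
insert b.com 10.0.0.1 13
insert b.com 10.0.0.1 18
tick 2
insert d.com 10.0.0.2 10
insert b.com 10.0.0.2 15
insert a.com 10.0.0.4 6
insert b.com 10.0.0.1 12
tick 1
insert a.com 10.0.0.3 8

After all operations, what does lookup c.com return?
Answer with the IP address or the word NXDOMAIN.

Op 1: insert c.com -> 10.0.0.3 (expiry=0+17=17). clock=0
Op 2: insert c.com -> 10.0.0.3 (expiry=0+8=8). clock=0
Op 3: insert b.com -> 10.0.0.1 (expiry=0+18=18). clock=0
Op 4: tick 1 -> clock=1.
Op 5: insert a.com -> 10.0.0.5 (expiry=1+14=15). clock=1
Op 6: tick 2 -> clock=3.
Op 7: insert a.com -> 10.0.0.4 (expiry=3+9=12). clock=3
Op 8: insert d.com -> 10.0.0.5 (expiry=3+3=6). clock=3
Op 9: tick 1 -> clock=4.
Op 10: tick 2 -> clock=6. purged={d.com}
Op 11: insert b.com -> 10.0.0.1 (expiry=6+13=19). clock=6
Op 12: insert b.com -> 10.0.0.1 (expiry=6+18=24). clock=6
Op 13: tick 2 -> clock=8. purged={c.com}
Op 14: insert d.com -> 10.0.0.2 (expiry=8+10=18). clock=8
Op 15: insert b.com -> 10.0.0.2 (expiry=8+15=23). clock=8
Op 16: insert a.com -> 10.0.0.4 (expiry=8+6=14). clock=8
Op 17: insert b.com -> 10.0.0.1 (expiry=8+12=20). clock=8
Op 18: tick 1 -> clock=9.
Op 19: insert a.com -> 10.0.0.3 (expiry=9+8=17). clock=9
lookup c.com: not in cache (expired or never inserted)

Answer: NXDOMAIN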